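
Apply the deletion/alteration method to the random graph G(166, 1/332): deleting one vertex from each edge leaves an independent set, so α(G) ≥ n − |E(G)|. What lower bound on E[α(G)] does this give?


E[|E(G)|] = C(166, 2)·p = 13695 · (1/332) = 165/4.
E[α(G)] ≥ n − E[|E(G)|] = 166 − 165/4 = 499/4.
Numerically: ≈ 124.750.
(This is only a lower bound; the true E[α(G)] may be larger.)

E[α(G)] ≥ 499/4 ≈ 124.750.


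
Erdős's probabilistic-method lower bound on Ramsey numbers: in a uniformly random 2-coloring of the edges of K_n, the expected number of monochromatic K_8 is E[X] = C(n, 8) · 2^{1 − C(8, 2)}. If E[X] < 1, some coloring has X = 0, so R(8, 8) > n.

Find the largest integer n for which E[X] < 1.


We need C(n, 8) · 2^{1 − 28} < 1, i.e. C(n, 8) < 2^{28 − 1} = 134217728.
Check values of n near the boundary:
  n = 37: C(37, 8) = 38608020; 38608020 < 134217728? YES
  n = 38: C(38, 8) = 48903492; 48903492 < 134217728? YES
  n = 39: C(39, 8) = 61523748; 61523748 < 134217728? YES
  n = 40: C(40, 8) = 76904685; 76904685 < 134217728? YES
  n = 41: C(41, 8) = 95548245; 95548245 < 134217728? YES
  n = 42: C(42, 8) = 118030185; 118030185 < 134217728? YES
  n = 43: C(43, 8) = 145008513; 145008513 < 134217728? NO
  n = 44: C(44, 8) = 177232627; 177232627 < 134217728? NO
The largest n with C(n, 8) < 134217728 is n = 42 (where E[X] = 118030185/134217728 ≈ 0.8794). Hence R(8, 8) > 42, i.e. R(8, 8) ≥ 43.

Largest n = 42; hence R(8, 8) > 42.


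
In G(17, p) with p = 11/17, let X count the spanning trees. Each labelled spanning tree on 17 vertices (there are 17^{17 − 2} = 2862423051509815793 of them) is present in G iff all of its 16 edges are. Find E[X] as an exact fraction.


K_17 has 17^{17 − 2} = 2862423051509815793 labelled spanning trees.
For each such spanning tree H, let X_H = 1 if all 16 edges of H are present in G. Then P[X_H = 1] = p^{16} = (11/17)^{16} = 45949729863572161/48661191875666868481.
Summing the indicators: E[X] = Σ_H E[X_H] = 2862423051509815793 · p^{16} = 2862423051509815793 · 45949729863572161/48661191875666868481 = 45949729863572161/17.
Numerically: E[X] ≈ 2.703e+15.

E[X] = 2862423051509815793 · (11/17)^{16} = 45949729863572161/17 ≈ 2.703e+15.


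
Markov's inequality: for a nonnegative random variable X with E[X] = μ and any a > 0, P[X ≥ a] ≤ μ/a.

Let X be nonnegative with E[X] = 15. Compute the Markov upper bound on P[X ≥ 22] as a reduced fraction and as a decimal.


μ = E[X] = 15, a = 22.
Markov: P[X ≥ 22] ≤ μ/a = (15)/22 = 15/22.
Numerically: ≈ 0.681818.
(Since a = 22 > μ = 15.000000, the bound 15/22 is < 1 and informative.)

P[X ≥ 22] ≤ 15/22 ≈ 0.681818.


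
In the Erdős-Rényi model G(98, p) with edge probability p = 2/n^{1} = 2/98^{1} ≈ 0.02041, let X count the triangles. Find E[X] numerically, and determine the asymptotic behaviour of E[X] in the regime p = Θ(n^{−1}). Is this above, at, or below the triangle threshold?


Number of potential triangles: C(98, 3) = 152096.
Each occurs with probability p³ ≈ (0.02041)³ ≈ 8.499860e-06.
By linearity: E[X] = C(98, 3)·p³ ≈ 152096 · 8.499860e-06 ≈ 1.2928.
Here α = 1, so p = 2/n is exactly at the triangle threshold p ~ 1/n. Asymptotically E[X] → c³/6 = 2³/6 = 4/3 ≈ 1.3333, a bounded constant. In this regime the triangle count is asymptotically Poisson(c³/6).

E[X] ≈ 1.2928; in regime p = Θ(1/n^{1}) E[X] stays bounded (at the triangle threshold p ~ 1/n).


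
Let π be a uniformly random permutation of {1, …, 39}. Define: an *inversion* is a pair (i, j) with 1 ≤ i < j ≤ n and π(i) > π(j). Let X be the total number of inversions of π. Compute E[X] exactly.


Write X = Σ X_I over the C(39, 2) = 741 pairs i < j, with X_I the indicator of one inversion.
There are 741 indicators.
For each fixed pair i < j, the values π(i) and π(j) are two distinct elements of {1, …, 39} in uniformly random order; by symmetry P[π(i) > π(j)] = 1/2.
By linearity: E[X] = 741 · (1/2) = C(39, 2) · (1/2) = 741/2 = 741/2 ≈ 370.500000.

E[X] = 741/2 = 370.500000.


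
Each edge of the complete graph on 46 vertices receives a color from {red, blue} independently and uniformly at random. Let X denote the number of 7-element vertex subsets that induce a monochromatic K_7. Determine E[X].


Let X = Σ_S X_S over the C(46, 7) = 53524680 subsets S of size 7, where X_S = 1 if the K_7 on S is monochromatic.
For a fixed S, the K_7 on S has C(7, 2) = 21 edges. P[all 21 edges red] = (1/2)^21, and likewise for blue, so P[monochromatic] = 2·(1/2)^21 = 2^{1 − 21} = 1/1048576.
Summing: E[X] = C(46, 7) · 2^{1 − 21} = 53524680 · 1/1048576 = 6690585/131072.
Numerically: E[X] ≈ 51.045113.

E[X] = C(46,7)·2^(1−C(7,2)) = 6690585/131072 ≈ 51.045113.


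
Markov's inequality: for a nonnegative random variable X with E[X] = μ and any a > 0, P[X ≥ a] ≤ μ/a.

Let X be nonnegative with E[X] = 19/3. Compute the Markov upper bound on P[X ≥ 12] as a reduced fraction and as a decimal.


μ = E[X] = 19/3, a = 12.
Markov: P[X ≥ 12] ≤ μ/a = (19/3)/12 = 19/36.
Numerically: ≈ 0.528.
(Since a = 12 > μ = 6.333, the bound 19/36 is < 1 and informative.)

P[X ≥ 12] ≤ 19/36 ≈ 0.528.


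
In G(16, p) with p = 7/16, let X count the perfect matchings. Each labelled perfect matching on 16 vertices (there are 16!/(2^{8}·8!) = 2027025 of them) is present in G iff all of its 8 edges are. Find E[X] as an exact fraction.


K_16 has 16!/(2^{8}·8!) = 2027025 labelled perfect matchings.
For each such perfect matching H, let X_H = 1 if all 8 edges of H are present in G. Then P[X_H = 1] = p^{8} = (7/16)^{8} = 5764801/4294967296.
By linearity: E[X] = Σ_H E[X_H] = 2027025 · p^{8} = 2027025 · 5764801/4294967296 = 11685395747025/4294967296.
Numerically: E[X] ≈ 2720.7.

E[X] = 2027025 · (7/16)^{8} = 11685395747025/4294967296 ≈ 2720.7.


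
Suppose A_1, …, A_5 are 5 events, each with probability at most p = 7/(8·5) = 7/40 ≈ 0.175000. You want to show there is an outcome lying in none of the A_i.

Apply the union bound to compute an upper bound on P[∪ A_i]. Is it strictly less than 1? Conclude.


Union bound: P[∪_{i=1}^{5} A_i] ≤ Σ_i P[A_i] ≤ 5·p = 5·(7/40) = 7/8.
Numerically: 7/8 ≈ 0.875000.
Is 7/8 < 1? YES.
Since P[∪ A_i] ≤ 7/8 < 1, the complement has P[∩ A_i^c] ≥ 1 − 7/8 = 1/8 > 0, so some outcome avoids every A_i.

5·p = 7/8 ≈ 0.875000; existence CERTIFIED by the union bound.


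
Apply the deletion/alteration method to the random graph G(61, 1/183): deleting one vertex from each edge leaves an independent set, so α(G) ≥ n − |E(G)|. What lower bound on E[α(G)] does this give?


E[|E(G)|] = C(61, 2)·p = 1830 · (1/183) = 10.
E[α(G)] ≥ n − E[|E(G)|] = 61 − 10 = 51.
Numerically: ≈ 51.000.
(This is only a lower bound; the true E[α(G)] may be larger.)

E[α(G)] ≥ 51 ≈ 51.000.


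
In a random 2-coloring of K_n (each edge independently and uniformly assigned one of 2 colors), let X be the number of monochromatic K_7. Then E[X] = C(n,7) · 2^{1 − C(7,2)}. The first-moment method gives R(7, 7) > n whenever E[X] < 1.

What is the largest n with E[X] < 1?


We need C(n, 7) · 2^{1 − 21} < 1, i.e. C(n, 7) < 2^{21 − 1} = 1048576.
Check values of n near the boundary:
  n = 21: C(21, 7) = 116280; 116280 < 1048576? YES
  n = 22: C(22, 7) = 170544; 170544 < 1048576? YES
  n = 23: C(23, 7) = 245157; 245157 < 1048576? YES
  n = 24: C(24, 7) = 346104; 346104 < 1048576? YES
  n = 25: C(25, 7) = 480700; 480700 < 1048576? YES
  n = 26: C(26, 7) = 657800; 657800 < 1048576? YES
  n = 27: C(27, 7) = 888030; 888030 < 1048576? YES
  n = 28: C(28, 7) = 1184040; 1184040 < 1048576? NO
The largest n with C(n, 7) < 1048576 is n = 27 (where E[X] = 444015/524288 ≈ 0.8468914). Hence R(7, 7) > 27, i.e. R(7, 7) ≥ 28.

Largest n = 27; hence R(7, 7) > 27.


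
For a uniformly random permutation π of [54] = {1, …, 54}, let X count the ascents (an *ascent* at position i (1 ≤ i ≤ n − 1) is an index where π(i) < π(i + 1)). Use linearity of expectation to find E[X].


Write X = Σ X_I over i = 1, …, 53, with X_I the indicator of one ascent.
There are 53 indicators.
For each fixed i, the pair (π(i), π(i+1)) is a uniformly random ordered pair of distinct values from {1, …, 54}; by symmetry P[π(i) < π(i+1)] = 1/2.
By linearity: E[X] = 53 · (1/2) = (54 − 1) · (1/2) = 53/2 ≈ 26.50000.

E[X] = 53/2 = 26.50000.


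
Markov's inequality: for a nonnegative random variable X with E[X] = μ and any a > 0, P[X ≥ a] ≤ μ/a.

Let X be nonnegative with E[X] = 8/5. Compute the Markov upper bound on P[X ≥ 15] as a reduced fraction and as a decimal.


μ = E[X] = 8/5, a = 15.
Markov: P[X ≥ 15] ≤ μ/a = (8/5)/15 = 8/75.
Numerically: ≈ 0.107.
(Since a = 15 > μ = 1.600, the bound 8/75 is < 1 and informative.)

P[X ≥ 15] ≤ 8/75 ≈ 0.107.


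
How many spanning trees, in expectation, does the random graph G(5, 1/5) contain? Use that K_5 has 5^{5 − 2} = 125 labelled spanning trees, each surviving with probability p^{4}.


K_5 has 5^{5 − 2} = 125 labelled spanning trees.
For each such spanning tree H, let X_H = 1 if all 4 edges of H are present in G. Then P[X_H = 1] = p^{4} = (1/5)^{4} = 1/625.
Summing the indicators: E[X] = Σ_H E[X_H] = 125 · p^{4} = 125 · 1/625 = 1/5.
Numerically: E[X] ≈ 0.2.

E[X] = 125 · (1/5)^{4} = 1/5 ≈ 0.2.


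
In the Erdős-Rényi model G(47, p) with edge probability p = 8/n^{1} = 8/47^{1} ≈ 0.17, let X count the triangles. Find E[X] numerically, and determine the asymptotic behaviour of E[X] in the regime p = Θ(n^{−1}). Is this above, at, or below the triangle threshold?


Number of potential triangles: C(47, 3) = 16215.
Each occurs with probability p³ ≈ (0.17)³ ≈ 4.93147e-03.
By linearity: E[X] = C(47, 3)·p³ ≈ 16215 · 4.93147e-03 ≈ 79.964.
Here α = 1, so p = 8/n is exactly at the triangle threshold p ~ 1/n. Asymptotically E[X] → c³/6 = 8³/6 = 256/3 ≈ 85.333, a bounded constant. In this regime the triangle count is asymptotically Poisson(c³/6).

E[X] ≈ 79.964; in regime p = Θ(1/n^{1}) E[X] stays bounded (at the triangle threshold p ~ 1/n).


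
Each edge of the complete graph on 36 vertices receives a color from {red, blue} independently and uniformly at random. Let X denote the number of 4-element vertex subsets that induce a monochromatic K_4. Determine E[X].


Let X = Σ_S X_S over the C(36, 4) = 58905 subsets S of size 4, where X_S = 1 if the K_4 on S is monochromatic.
For a fixed S, the K_4 on S has C(4, 2) = 6 edges. P[all 6 edges red] = (1/2)^6, and likewise for blue, so P[monochromatic] = 2·(1/2)^6 = 2^{1 − 6} = 1/32.
By linearity: E[X] = C(36, 4) · 2^{1 − 6} = 58905 · 1/32 = 58905/32.
Numerically: E[X] ≈ 1840.78125.

E[X] = C(36,4)·2^(1−C(4,2)) = 58905/32 ≈ 1840.78125.


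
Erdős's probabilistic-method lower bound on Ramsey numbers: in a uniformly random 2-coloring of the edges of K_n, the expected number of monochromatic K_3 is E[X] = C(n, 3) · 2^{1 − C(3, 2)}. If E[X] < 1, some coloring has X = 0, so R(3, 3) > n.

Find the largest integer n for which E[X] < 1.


We need C(n, 3) · 2^{1 − 3} < 1, i.e. C(n, 3) < 2^{3 − 1} = 4.
Check values of n near the boundary:
  n = 3: C(3, 3) = 1; 1 < 4? YES
  n = 4: C(4, 3) = 4; 4 < 4? NO
  n = 5: C(5, 3) = 10; 10 < 4? NO
The largest n with C(n, 3) < 4 is n = 3 (where E[X] = 1/4 ≈ 0.2500000). Hence R(3, 3) > 3, i.e. R(3, 3) ≥ 4.

Largest n = 3; hence R(3, 3) > 3.


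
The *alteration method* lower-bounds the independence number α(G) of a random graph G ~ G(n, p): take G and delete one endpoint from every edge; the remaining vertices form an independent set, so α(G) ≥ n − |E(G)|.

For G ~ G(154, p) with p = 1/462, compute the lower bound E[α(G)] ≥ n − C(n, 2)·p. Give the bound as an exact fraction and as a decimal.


E[|E(G)|] = C(154, 2)·p = 11781 · (1/462) = 51/2.
E[α(G)] ≥ n − E[|E(G)|] = 154 − 51/2 = 257/2.
Numerically: ≈ 128.50000.
(This is only a lower bound; the true E[α(G)] may be larger.)

E[α(G)] ≥ 257/2 ≈ 128.50000.


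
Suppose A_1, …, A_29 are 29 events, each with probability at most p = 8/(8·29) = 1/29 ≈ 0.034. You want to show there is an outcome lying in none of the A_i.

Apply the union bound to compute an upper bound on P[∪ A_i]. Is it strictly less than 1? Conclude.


Union bound: P[∪_{i=1}^{29} A_i] ≤ Σ_i P[A_i] ≤ 29·p = 29·(1/29) = 1.
Numerically: 1 ≈ 1.000.
Is 1 < 1? NO.
Since the bound 1 is ≥ 1, the union bound is uninformative here; it does NOT by itself certify existence.

29·p = 1 ≈ 1.000; existence NOT certified by the union bound.


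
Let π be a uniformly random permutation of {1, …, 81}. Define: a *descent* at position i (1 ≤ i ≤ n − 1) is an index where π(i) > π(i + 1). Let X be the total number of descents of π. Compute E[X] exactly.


Write X = Σ X_I over i = 1, …, 80, with X_I the indicator of one descent.
There are 80 indicators.
For each fixed i, the pair (π(i), π(i+1)) is a uniformly random ordered pair of distinct values from {1, …, 81}; by symmetry P[π(i) > π(i+1)] = 1/2.
By linearity: E[X] = 80 · (1/2) = (81 − 1) · (1/2) = 40 ≈ 40.0000.

E[X] = 40 = 40.0000.


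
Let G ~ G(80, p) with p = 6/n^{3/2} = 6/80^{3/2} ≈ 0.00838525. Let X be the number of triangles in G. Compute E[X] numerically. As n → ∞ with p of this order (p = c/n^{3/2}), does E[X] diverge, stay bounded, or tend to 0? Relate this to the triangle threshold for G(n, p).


Number of potential triangles: C(80, 3) = 82160.
Each occurs with probability p³ ≈ (0.00838525)³ ≈ 5.89588236e-07.
By linearity: E[X] = C(80, 3)·p³ ≈ 82160 · 5.89588236e-07 ≈ 0.048441.
Since α = 3/2 > 1, p = c/n^{3/2} = o(1/n) is below the triangle threshold p ~ 1/n. Asymptotically E[X] ~ (c³/6)·n^{3(1−α)} = (6³/6)·n^{-1.5} → 0, so by Markov's inequality G has no triangles w.h.p.

E[X] ≈ 0.048441; in regime p = Θ(1/n^{3/2}) E[X] tends to 0 (below the triangle threshold p ~ 1/n).


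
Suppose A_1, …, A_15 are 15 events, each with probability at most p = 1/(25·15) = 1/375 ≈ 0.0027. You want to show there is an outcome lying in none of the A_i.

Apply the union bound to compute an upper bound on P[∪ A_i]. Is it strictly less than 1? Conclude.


Union bound: P[∪_{i=1}^{15} A_i] ≤ Σ_i P[A_i] ≤ 15·p = 15·(1/375) = 1/25.
Numerically: 1/25 ≈ 0.0400.
Is 1/25 < 1? YES.
Since P[∪ A_i] ≤ 1/25 < 1, the complement has P[∩ A_i^c] ≥ 1 − 1/25 = 24/25 > 0, so some outcome avoids every A_i.

15·p = 1/25 ≈ 0.0400; existence CERTIFIED by the union bound.


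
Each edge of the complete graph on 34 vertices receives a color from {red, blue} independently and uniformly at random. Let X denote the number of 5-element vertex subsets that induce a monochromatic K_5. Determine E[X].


Let X = Σ_S X_S over the C(34, 5) = 278256 subsets S of size 5, where X_S = 1 if the K_5 on S is monochromatic.
For a fixed S, the K_5 on S has C(5, 2) = 10 edges. P[all 10 edges red] = (1/2)^10, and likewise for blue, so P[monochromatic] = 2·(1/2)^10 = 2^{1 − 10} = 1/512.
By linearity of expectation: E[X] = C(34, 5) · 2^{1 − 10} = 278256 · 1/512 = 17391/32.
Numerically: E[X] ≈ 543.468750.

E[X] = C(34,5)·2^(1−C(5,2)) = 17391/32 ≈ 543.468750.


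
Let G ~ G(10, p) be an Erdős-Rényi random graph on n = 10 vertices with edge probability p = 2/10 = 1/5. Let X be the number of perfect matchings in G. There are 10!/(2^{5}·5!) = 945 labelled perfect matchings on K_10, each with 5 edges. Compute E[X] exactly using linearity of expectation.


K_10 has 10!/(2^{5}·5!) = 945 labelled perfect matchings.
For each such perfect matching H, let X_H = 1 if all 5 edges of H are present in G. Then P[X_H = 1] = p^{5} = (1/5)^{5} = 1/3125.
By linearity: E[X] = Σ_H E[X_H] = 945 · p^{5} = 945 · 1/3125 = 189/625.
Numerically: E[X] ≈ 0.3024.

E[X] = 945 · (1/5)^{5} = 189/625 ≈ 0.3024.


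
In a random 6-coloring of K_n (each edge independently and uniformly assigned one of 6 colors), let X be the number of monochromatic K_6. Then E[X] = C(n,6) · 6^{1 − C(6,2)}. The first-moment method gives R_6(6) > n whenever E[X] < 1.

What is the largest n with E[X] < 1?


We need C(n, 6) · 6^{1 − 15} < 1, i.e. C(n, 6) < 6^{15 − 1} = 78364164096.
Check values of n near the boundary:
  n = 195: C(195, 6) = 70656049360; 70656049360 < 78364164096? YES
  n = 196: C(196, 6) = 72887293024; 72887293024 < 78364164096? YES
  n = 197: C(197, 6) = 75176946208; 75176946208 < 78364164096? YES
  n = 198: C(198, 6) = 77526225777; 77526225777 < 78364164096? YES
  n = 199: C(199, 6) = 79936367511; 79936367511 < 78364164096? NO
  n = 200: C(200, 6) = 82408626300; 82408626300 < 78364164096? NO
The largest n with C(n, 6) < 78364164096 is n = 198 (where E[X] = 25842075259/26121388032 ≈ 0.9893071). Hence R_6(6) > 198, i.e. R_6(6) ≥ 199.

Largest n = 198; hence R_6(6) > 198.


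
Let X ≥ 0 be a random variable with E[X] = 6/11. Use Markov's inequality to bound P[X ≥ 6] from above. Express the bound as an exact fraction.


μ = E[X] = 6/11, a = 6.
Markov: P[X ≥ 6] ≤ μ/a = (6/11)/6 = 1/11.
Numerically: ≈ 0.09091.
(Since a = 6 > μ = 0.54545, the bound 1/11 is < 1 and informative.)

P[X ≥ 6] ≤ 1/11 ≈ 0.09091.


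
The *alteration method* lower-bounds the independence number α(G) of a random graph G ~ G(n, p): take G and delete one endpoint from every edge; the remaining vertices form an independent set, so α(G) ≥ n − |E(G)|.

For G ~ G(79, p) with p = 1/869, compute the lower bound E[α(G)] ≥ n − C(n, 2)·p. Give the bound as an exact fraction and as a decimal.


E[|E(G)|] = C(79, 2)·p = 3081 · (1/869) = 39/11.
E[α(G)] ≥ n − E[|E(G)|] = 79 − 39/11 = 830/11.
Numerically: ≈ 75.4545.
(This is only a lower bound; the true E[α(G)] may be larger.)

E[α(G)] ≥ 830/11 ≈ 75.4545.


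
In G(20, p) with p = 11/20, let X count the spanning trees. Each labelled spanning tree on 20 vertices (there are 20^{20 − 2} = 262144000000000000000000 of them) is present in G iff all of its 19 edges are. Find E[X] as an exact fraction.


K_20 has 20^{20 − 2} = 262144000000000000000000 labelled spanning trees.
For each such spanning tree H, let X_H = 1 if all 19 edges of H are present in G. Then P[X_H = 1] = p^{19} = (11/20)^{19} = 61159090448414546291/5242880000000000000000000.
By linearity of expectation: E[X] = Σ_H E[X_H] = 262144000000000000000000 · p^{19} = 262144000000000000000000 · 61159090448414546291/5242880000000000000000000 = 61159090448414546291/20.
Numerically: E[X] ≈ 3.05795e+18.

E[X] = 262144000000000000000000 · (11/20)^{19} = 61159090448414546291/20 ≈ 3.05795e+18.


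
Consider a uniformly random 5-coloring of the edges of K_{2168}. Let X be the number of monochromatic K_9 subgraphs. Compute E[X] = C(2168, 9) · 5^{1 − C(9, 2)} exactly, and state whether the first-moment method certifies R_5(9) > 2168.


E[X] = C(2168, 9) · 5^{1 − 36} = 2867804175977929537095120 · 5^{−35} = 2867804175977929537095120/2910383045673370361328125.
As a reduced fraction: E[X] = 573560835195585907419024/582076609134674072265625 ≈ 0.98537.
Is E[X] < 1? YES.
Since E[X] < 1, there exists a 5-coloring of K_{2168} with no monochromatic K_9; hence R_5(9) > 2168.

E[X] = 573560835195585907419024/582076609134674072265625 ≈ 0.98537; E[X] < 1, so R_5(9) > 2168.


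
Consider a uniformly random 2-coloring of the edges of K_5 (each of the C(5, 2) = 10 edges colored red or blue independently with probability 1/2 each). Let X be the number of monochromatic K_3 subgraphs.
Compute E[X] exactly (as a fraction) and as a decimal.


Let X = Σ_S X_S over the C(5, 3) = 10 subsets S of size 3, where X_S = 1 if the K_3 on S is monochromatic.
For a fixed S, the K_3 on S has C(3, 2) = 3 edges. P[all 3 edges red] = (1/2)^3, and likewise for blue, so P[monochromatic] = 2·(1/2)^3 = 2^{1 − 3} = 1/4.
Summing: E[X] = C(5, 3) · 2^{1 − 3} = 10 · 1/4 = 5/2.
Numerically: E[X] ≈ 2.5000.

E[X] = C(5,3)·2^(1−C(3,2)) = 5/2 ≈ 2.5000.


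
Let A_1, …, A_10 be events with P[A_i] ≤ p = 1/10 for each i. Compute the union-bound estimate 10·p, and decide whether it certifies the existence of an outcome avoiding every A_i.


Union bound: P[∪_{i=1}^{10} A_i] ≤ Σ_i P[A_i] ≤ 10·p = 10·(1/10) = 1.
Numerically: 1 ≈ 1.000.
Is 1 < 1? NO.
Since the bound 1 is ≥ 1, the union bound is uninformative here; it does NOT by itself certify existence.

10·p = 1 ≈ 1.000; existence NOT certified by the union bound.


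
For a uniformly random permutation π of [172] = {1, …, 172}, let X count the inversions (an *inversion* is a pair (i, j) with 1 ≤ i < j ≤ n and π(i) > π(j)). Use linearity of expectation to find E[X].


Write X = Σ X_I over the C(172, 2) = 14706 pairs i < j, with X_I the indicator of one inversion.
There are 14706 indicators.
For each fixed pair i < j, the values π(i) and π(j) are two distinct elements of {1, …, 172} in uniformly random order; by symmetry P[π(i) > π(j)] = 1/2.
By linearity: E[X] = 14706 · (1/2) = C(172, 2) · (1/2) = 14706/2 = 7353 ≈ 7353.0000.

E[X] = 7353 = 7353.0000.


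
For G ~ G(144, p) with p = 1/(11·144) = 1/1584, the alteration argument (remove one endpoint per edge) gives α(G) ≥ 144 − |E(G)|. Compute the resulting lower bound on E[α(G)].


E[|E(G)|] = C(144, 2)·p = 10296 · (1/1584) = 13/2.
E[α(G)] ≥ n − E[|E(G)|] = 144 − 13/2 = 275/2.
Numerically: ≈ 137.500.
(This is only a lower bound; the true E[α(G)] may be larger.)

E[α(G)] ≥ 275/2 ≈ 137.500.


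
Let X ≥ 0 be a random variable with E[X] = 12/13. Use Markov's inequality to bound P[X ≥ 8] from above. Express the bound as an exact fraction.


μ = E[X] = 12/13, a = 8.
Markov: P[X ≥ 8] ≤ μ/a = (12/13)/8 = 3/26.
Numerically: ≈ 0.11538.
(Since a = 8 > μ = 0.92308, the bound 3/26 is < 1 and informative.)

P[X ≥ 8] ≤ 3/26 ≈ 0.11538.


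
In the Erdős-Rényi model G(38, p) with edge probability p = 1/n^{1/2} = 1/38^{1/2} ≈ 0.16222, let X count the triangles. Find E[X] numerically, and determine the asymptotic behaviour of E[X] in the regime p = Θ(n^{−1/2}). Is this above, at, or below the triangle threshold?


Number of potential triangles: C(38, 3) = 8436.
Each occurs with probability p³ ≈ (0.16222)³ ≈ 4.2689848e-03.
By linearity: E[X] = C(38, 3)·p³ ≈ 8436 · 4.2689848e-03 ≈ 36.01316.
Since α = 1/2 < 1, p = c/n^{1/2} ≫ 1/n is above the triangle threshold p ~ 1/n. Asymptotically E[X] ~ (c³/6)·n^{3(1−α)} = (1³/6)·n^{1.5} → ∞; triangles are abundant w.h.p.

E[X] ≈ 36.01316; in regime p = Θ(1/n^{1/2}) E[X] diverges (above the triangle threshold p ~ 1/n).


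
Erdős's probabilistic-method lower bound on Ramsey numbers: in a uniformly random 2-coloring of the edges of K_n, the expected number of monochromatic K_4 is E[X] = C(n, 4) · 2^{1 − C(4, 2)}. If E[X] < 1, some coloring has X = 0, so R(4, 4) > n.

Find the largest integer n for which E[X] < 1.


We need C(n, 4) · 2^{1 − 6} < 1, i.e. C(n, 4) < 2^{6 − 1} = 32.
Check values of n near the boundary:
  n = 5: C(5, 4) = 5; 5 < 32? YES
  n = 6: C(6, 4) = 15; 15 < 32? YES
  n = 7: C(7, 4) = 35; 35 < 32? NO
  n = 8: C(8, 4) = 70; 70 < 32? NO
  n = 9: C(9, 4) = 126; 126 < 32? NO
The largest n with C(n, 4) < 32 is n = 6 (where E[X] = 15/32 ≈ 0.468750). Hence R(4, 4) > 6, i.e. R(4, 4) ≥ 7.

Largest n = 6; hence R(4, 4) > 6.


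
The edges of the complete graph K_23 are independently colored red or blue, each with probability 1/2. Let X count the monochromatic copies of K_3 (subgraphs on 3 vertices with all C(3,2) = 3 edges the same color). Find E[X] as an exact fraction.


Let X = Σ_S X_S over the C(23, 3) = 1771 subsets S of size 3, where X_S = 1 if the K_3 on S is monochromatic.
For a fixed S, the K_3 on S has C(3, 2) = 3 edges. P[all 3 edges red] = (1/2)^3, and likewise for blue, so P[monochromatic] = 2·(1/2)^3 = 2^{1 − 3} = 1/4.
Summing: E[X] = C(23, 3) · 2^{1 − 3} = 1771 · 1/4 = 1771/4.
Numerically: E[X] ≈ 442.75000.

E[X] = C(23,3)·2^(1−C(3,2)) = 1771/4 ≈ 442.75000.


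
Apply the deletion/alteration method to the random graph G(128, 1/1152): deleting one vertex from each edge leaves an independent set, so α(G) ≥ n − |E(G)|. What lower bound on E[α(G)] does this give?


E[|E(G)|] = C(128, 2)·p = 8128 · (1/1152) = 127/18.
E[α(G)] ≥ n − E[|E(G)|] = 128 − 127/18 = 2177/18.
Numerically: ≈ 120.944.
(This is only a lower bound; the true E[α(G)] may be larger.)

E[α(G)] ≥ 2177/18 ≈ 120.944.


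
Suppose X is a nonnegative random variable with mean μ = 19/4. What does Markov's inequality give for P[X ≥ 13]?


μ = E[X] = 19/4, a = 13.
Markov: P[X ≥ 13] ≤ μ/a = (19/4)/13 = 19/52.
Numerically: ≈ 0.3654.
(Since a = 13 > μ = 4.7500, the bound 19/52 is < 1 and informative.)

P[X ≥ 13] ≤ 19/52 ≈ 0.3654.


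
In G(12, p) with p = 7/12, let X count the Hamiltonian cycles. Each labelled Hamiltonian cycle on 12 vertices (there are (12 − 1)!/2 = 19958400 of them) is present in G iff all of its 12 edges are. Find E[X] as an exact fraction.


K_12 has (12 − 1)!/2 = 19958400 labelled Hamiltonian cycles.
For each such Hamiltonian cycle H, let X_H = 1 if all 12 edges of H are present in G. Then P[X_H = 1] = p^{12} = (7/12)^{12} = 13841287201/8916100448256.
By linearity: E[X] = Σ_H E[X_H] = 19958400 · p^{12} = 19958400 · 13841287201/8916100448256 = 26644477861925/859963392.
Numerically: E[X] ≈ 30983.

E[X] = 19958400 · (7/12)^{12} = 26644477861925/859963392 ≈ 30983.


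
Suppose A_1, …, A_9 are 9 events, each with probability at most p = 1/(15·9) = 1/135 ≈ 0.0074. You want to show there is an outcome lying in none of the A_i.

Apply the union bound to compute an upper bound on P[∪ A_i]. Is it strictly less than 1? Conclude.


Union bound: P[∪_{i=1}^{9} A_i] ≤ Σ_i P[A_i] ≤ 9·p = 9·(1/135) = 1/15.
Numerically: 1/15 ≈ 0.0667.
Is 1/15 < 1? YES.
Since P[∪ A_i] ≤ 1/15 < 1, the complement has P[∩ A_i^c] ≥ 1 − 1/15 = 14/15 > 0, so some outcome avoids every A_i.

9·p = 1/15 ≈ 0.0667; existence CERTIFIED by the union bound.


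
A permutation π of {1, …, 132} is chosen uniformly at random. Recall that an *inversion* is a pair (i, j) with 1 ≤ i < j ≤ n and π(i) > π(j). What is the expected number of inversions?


Write X = Σ X_I over the C(132, 2) = 8646 pairs i < j, with X_I the indicator of one inversion.
There are 8646 indicators.
For each fixed pair i < j, the values π(i) and π(j) are two distinct elements of {1, …, 132} in uniformly random order; by symmetry P[π(i) > π(j)] = 1/2.
By linearity: E[X] = 8646 · (1/2) = C(132, 2) · (1/2) = 8646/2 = 4323 ≈ 4323.000000.

E[X] = 4323 = 4323.000000.


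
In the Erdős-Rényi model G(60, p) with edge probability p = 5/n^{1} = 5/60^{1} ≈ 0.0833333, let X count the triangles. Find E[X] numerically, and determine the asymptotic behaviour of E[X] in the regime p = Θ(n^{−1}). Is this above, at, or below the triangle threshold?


Number of potential triangles: C(60, 3) = 34220.
Each occurs with probability p³ ≈ (0.0833333)³ ≈ 5.78703704e-04.
By linearity: E[X] = C(60, 3)·p³ ≈ 34220 · 5.78703704e-04 ≈ 19.803241.
Here α = 1, so p = 5/n is exactly at the triangle threshold p ~ 1/n. Asymptotically E[X] → c³/6 = 5³/6 = 125/6 ≈ 20.833333, a bounded constant. In this regime the triangle count is asymptotically Poisson(c³/6).

E[X] ≈ 19.803241; in regime p = Θ(1/n^{1}) E[X] stays bounded (at the triangle threshold p ~ 1/n).


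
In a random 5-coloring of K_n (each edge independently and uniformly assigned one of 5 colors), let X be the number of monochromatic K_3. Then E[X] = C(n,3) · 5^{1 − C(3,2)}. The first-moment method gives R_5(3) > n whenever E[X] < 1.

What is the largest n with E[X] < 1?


We need C(n, 3) · 5^{1 − 3} < 1, i.e. C(n, 3) < 5^{3 − 1} = 25.
Check values of n near the boundary:
  n = 4: C(4, 3) = 4; 4 < 25? YES
  n = 5: C(5, 3) = 10; 10 < 25? YES
  n = 6: C(6, 3) = 20; 20 < 25? YES
  n = 7: C(7, 3) = 35; 35 < 25? NO
  n = 8: C(8, 3) = 56; 56 < 25? NO
The largest n with C(n, 3) < 25 is n = 6 (where E[X] = 4/5 ≈ 0.8000000). Hence R_5(3) > 6, i.e. R_5(3) ≥ 7.

Largest n = 6; hence R_5(3) > 6.


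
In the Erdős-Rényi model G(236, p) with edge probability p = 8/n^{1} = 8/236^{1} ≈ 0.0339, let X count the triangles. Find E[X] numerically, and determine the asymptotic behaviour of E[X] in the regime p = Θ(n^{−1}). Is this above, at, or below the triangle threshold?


Number of potential triangles: C(236, 3) = 2162940.
Each occurs with probability p³ ≈ (0.0339)³ ≈ 3.895238e-05.
By linearity: E[X] = C(236, 3)·p³ ≈ 2162940 · 3.895238e-05 ≈ 84.2517.
Here α = 1, so p = 8/n is exactly at the triangle threshold p ~ 1/n. Asymptotically E[X] → c³/6 = 8³/6 = 256/3 ≈ 85.3333, a bounded constant. In this regime the triangle count is asymptotically Poisson(c³/6).

E[X] ≈ 84.2517; in regime p = Θ(1/n^{1}) E[X] stays bounded (at the triangle threshold p ~ 1/n).


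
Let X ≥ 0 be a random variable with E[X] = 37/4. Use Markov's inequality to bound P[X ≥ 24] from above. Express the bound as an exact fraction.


μ = E[X] = 37/4, a = 24.
Markov: P[X ≥ 24] ≤ μ/a = (37/4)/24 = 37/96.
Numerically: ≈ 0.3854.
(Since a = 24 > μ = 9.2500, the bound 37/96 is < 1 and informative.)

P[X ≥ 24] ≤ 37/96 ≈ 0.3854.


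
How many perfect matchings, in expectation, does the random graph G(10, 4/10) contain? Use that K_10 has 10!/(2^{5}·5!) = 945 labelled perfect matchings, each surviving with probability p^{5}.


K_10 has 10!/(2^{5}·5!) = 945 labelled perfect matchings.
For each such perfect matching H, let X_H = 1 if all 5 edges of H are present in G. Then P[X_H = 1] = p^{5} = (2/5)^{5} = 32/3125.
By linearity: E[X] = Σ_H E[X_H] = 945 · p^{5} = 945 · 32/3125 = 6048/625.
Numerically: E[X] ≈ 9.68.

E[X] = 945 · (2/5)^{5} = 6048/625 ≈ 9.68.


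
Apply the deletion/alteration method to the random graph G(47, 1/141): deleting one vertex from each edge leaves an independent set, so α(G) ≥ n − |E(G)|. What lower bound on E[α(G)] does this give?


E[|E(G)|] = C(47, 2)·p = 1081 · (1/141) = 23/3.
E[α(G)] ≥ n − E[|E(G)|] = 47 − 23/3 = 118/3.
Numerically: ≈ 39.3333.
(This is only a lower bound; the true E[α(G)] may be larger.)

E[α(G)] ≥ 118/3 ≈ 39.3333.


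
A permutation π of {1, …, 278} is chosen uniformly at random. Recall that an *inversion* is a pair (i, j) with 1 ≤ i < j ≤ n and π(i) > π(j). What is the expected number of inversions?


Write X = Σ X_I over the C(278, 2) = 38503 pairs i < j, with X_I the indicator of one inversion.
There are 38503 indicators.
For each fixed pair i < j, the values π(i) and π(j) are two distinct elements of {1, …, 278} in uniformly random order; by symmetry P[π(i) > π(j)] = 1/2.
By linearity: E[X] = 38503 · (1/2) = C(278, 2) · (1/2) = 38503/2 = 38503/2 ≈ 19251.50000.

E[X] = 38503/2 = 19251.50000.


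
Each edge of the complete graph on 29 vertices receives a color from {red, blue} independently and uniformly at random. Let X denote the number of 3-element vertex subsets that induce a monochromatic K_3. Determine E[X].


Let X = Σ_S X_S over the C(29, 3) = 3654 subsets S of size 3, where X_S = 1 if the K_3 on S is monochromatic.
For a fixed S, the K_3 on S has C(3, 2) = 3 edges. P[all 3 edges red] = (1/2)^3, and likewise for blue, so P[monochromatic] = 2·(1/2)^3 = 2^{1 − 3} = 1/4.
By linearity: E[X] = C(29, 3) · 2^{1 − 3} = 3654 · 1/4 = 1827/2.
Numerically: E[X] ≈ 913.500000.

E[X] = C(29,3)·2^(1−C(3,2)) = 1827/2 ≈ 913.500000.


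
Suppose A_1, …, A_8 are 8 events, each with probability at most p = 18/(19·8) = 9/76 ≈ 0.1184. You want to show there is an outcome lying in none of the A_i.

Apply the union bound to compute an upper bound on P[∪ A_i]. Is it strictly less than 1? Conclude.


Union bound: P[∪_{i=1}^{8} A_i] ≤ Σ_i P[A_i] ≤ 8·p = 8·(9/76) = 18/19.
Numerically: 18/19 ≈ 0.9474.
Is 18/19 < 1? YES.
Since P[∪ A_i] ≤ 18/19 < 1, the complement has P[∩ A_i^c] ≥ 1 − 18/19 = 1/19 > 0, so some outcome avoids every A_i.

8·p = 18/19 ≈ 0.9474; existence CERTIFIED by the union bound.


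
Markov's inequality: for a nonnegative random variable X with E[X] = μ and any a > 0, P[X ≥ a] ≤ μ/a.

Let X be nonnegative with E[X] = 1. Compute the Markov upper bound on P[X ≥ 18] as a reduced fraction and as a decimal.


μ = E[X] = 1, a = 18.
Markov: P[X ≥ 18] ≤ μ/a = (1)/18 = 1/18.
Numerically: ≈ 0.0556.
(Since a = 18 > μ = 1.0000, the bound 1/18 is < 1 and informative.)

P[X ≥ 18] ≤ 1/18 ≈ 0.0556.


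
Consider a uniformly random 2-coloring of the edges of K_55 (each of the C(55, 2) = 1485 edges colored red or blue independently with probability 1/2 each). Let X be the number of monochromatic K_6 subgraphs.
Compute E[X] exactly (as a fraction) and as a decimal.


Let X = Σ_S X_S over the C(55, 6) = 28989675 subsets S of size 6, where X_S = 1 if the K_6 on S is monochromatic.
For a fixed S, the K_6 on S has C(6, 2) = 15 edges. P[all 15 edges red] = (1/2)^15, and likewise for blue, so P[monochromatic] = 2·(1/2)^15 = 2^{1 − 15} = 1/16384.
By linearity of expectation: E[X] = C(55, 6) · 2^{1 − 15} = 28989675 · 1/16384 = 28989675/16384.
Numerically: E[X] ≈ 1769.389.

E[X] = C(55,6)·2^(1−C(6,2)) = 28989675/16384 ≈ 1769.389.


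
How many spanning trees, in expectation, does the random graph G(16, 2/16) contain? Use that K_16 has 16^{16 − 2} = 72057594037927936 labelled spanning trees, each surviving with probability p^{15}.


K_16 has 16^{16 − 2} = 72057594037927936 labelled spanning trees.
For each such spanning tree H, let X_H = 1 if all 15 edges of H are present in G. Then P[X_H = 1] = p^{15} = (1/8)^{15} = 1/35184372088832.
Summing the indicators: E[X] = Σ_H E[X_H] = 72057594037927936 · p^{15} = 72057594037927936 · 1/35184372088832 = 2048.
Numerically: E[X] ≈ 2048.

E[X] = 72057594037927936 · (1/8)^{15} = 2048 ≈ 2048.


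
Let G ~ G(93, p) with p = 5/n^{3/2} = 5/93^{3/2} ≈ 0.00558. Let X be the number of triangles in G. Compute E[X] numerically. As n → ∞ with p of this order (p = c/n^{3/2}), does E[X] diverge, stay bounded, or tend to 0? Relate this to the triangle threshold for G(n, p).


Number of potential triangles: C(93, 3) = 129766.
Each occurs with probability p³ ≈ (0.00558)³ ≈ 1.73275e-07.
By linearity: E[X] = C(93, 3)·p³ ≈ 129766 · 1.73275e-07 ≈ 0.022.
Since α = 3/2 > 1, p = c/n^{3/2} = o(1/n) is below the triangle threshold p ~ 1/n. Asymptotically E[X] ~ (c³/6)·n^{3(1−α)} = (5³/6)·n^{-1.5} → 0, so by Markov's inequality G has no triangles w.h.p.

E[X] ≈ 0.022; in regime p = Θ(1/n^{3/2}) E[X] tends to 0 (below the triangle threshold p ~ 1/n).


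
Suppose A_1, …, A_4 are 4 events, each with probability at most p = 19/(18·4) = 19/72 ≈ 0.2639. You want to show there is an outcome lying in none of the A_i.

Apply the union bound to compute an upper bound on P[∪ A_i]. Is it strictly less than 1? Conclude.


Union bound: P[∪_{i=1}^{4} A_i] ≤ Σ_i P[A_i] ≤ 4·p = 4·(19/72) = 19/18.
Numerically: 19/18 ≈ 1.0556.
Is 19/18 < 1? NO.
Since the bound 19/18 is ≥ 1, the union bound is uninformative here; it does NOT by itself certify existence.

4·p = 19/18 ≈ 1.0556; existence NOT certified by the union bound.


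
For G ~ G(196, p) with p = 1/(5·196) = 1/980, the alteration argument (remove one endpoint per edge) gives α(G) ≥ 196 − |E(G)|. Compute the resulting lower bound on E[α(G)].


E[|E(G)|] = C(196, 2)·p = 19110 · (1/980) = 39/2.
E[α(G)] ≥ n − E[|E(G)|] = 196 − 39/2 = 353/2.
Numerically: ≈ 176.500.
(This is only a lower bound; the true E[α(G)] may be larger.)

E[α(G)] ≥ 353/2 ≈ 176.500.


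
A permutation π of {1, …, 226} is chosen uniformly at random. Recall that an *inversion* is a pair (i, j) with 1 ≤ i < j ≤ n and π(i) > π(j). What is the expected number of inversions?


Write X = Σ X_I over the C(226, 2) = 25425 pairs i < j, with X_I the indicator of one inversion.
There are 25425 indicators.
For each fixed pair i < j, the values π(i) and π(j) are two distinct elements of {1, …, 226} in uniformly random order; by symmetry P[π(i) > π(j)] = 1/2.
By linearity: E[X] = 25425 · (1/2) = C(226, 2) · (1/2) = 25425/2 = 25425/2 ≈ 12712.50000.

E[X] = 25425/2 = 12712.50000.


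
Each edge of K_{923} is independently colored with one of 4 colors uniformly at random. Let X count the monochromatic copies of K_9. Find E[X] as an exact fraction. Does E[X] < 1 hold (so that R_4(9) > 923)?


E[X] = C(923, 9) · 4^{1 − 36} = 1288430932418687114265 · 4^{−35} = 1288430932418687114265/1180591620717411303424.
As a reduced fraction: E[X] = 1288430932418687114265/1180591620717411303424 ≈ 1.091.
Is E[X] < 1? NO.
Since E[X] ≥ 1, the first-moment bound is inconclusive at n = 923; it does NOT by itself certify R_4(9) > 923.

E[X] = 1288430932418687114265/1180591620717411303424 ≈ 1.091; E[X] ≥ 1; first-moment method inconclusive here.


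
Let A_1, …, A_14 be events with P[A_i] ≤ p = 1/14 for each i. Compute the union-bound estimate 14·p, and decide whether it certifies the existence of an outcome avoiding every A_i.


Union bound: P[∪_{i=1}^{14} A_i] ≤ Σ_i P[A_i] ≤ 14·p = 14·(1/14) = 1.
Numerically: 1 ≈ 1.000000.
Is 1 < 1? NO.
Since the bound 1 is ≥ 1, the union bound is uninformative here; it does NOT by itself certify existence.

14·p = 1 ≈ 1.000000; existence NOT certified by the union bound.


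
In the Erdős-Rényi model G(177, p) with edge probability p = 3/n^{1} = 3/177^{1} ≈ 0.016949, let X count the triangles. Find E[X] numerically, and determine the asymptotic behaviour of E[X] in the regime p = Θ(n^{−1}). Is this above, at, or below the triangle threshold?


Number of potential triangles: C(177, 3) = 908600.
Each occurs with probability p³ ≈ (0.016949)³ ≈ 4.8690470e-06.
By linearity: E[X] = C(177, 3)·p³ ≈ 908600 · 4.8690470e-06 ≈ 4.42402.
Here α = 1, so p = 3/n is exactly at the triangle threshold p ~ 1/n. Asymptotically E[X] → c³/6 = 3³/6 = 9/2 ≈ 4.50000, a bounded constant. In this regime the triangle count is asymptotically Poisson(c³/6).

E[X] ≈ 4.42402; in regime p = Θ(1/n^{1}) E[X] stays bounded (at the triangle threshold p ~ 1/n).


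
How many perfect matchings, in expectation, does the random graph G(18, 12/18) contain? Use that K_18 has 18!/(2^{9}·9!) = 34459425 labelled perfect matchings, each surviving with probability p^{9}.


K_18 has 18!/(2^{9}·9!) = 34459425 labelled perfect matchings.
For each such perfect matching H, let X_H = 1 if all 9 edges of H are present in G. Then P[X_H = 1] = p^{9} = (2/3)^{9} = 512/19683.
By linearity: E[X] = Σ_H E[X_H] = 34459425 · p^{9} = 34459425 · 512/19683 = 217817600/243.
Numerically: E[X] ≈ 8.9637e+05.

E[X] = 34459425 · (2/3)^{9} = 217817600/243 ≈ 8.9637e+05.


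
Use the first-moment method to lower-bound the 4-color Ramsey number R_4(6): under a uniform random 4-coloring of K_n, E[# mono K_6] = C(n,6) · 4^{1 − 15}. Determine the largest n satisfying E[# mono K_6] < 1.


We need C(n, 6) · 4^{1 − 15} < 1, i.e. C(n, 6) < 4^{15 − 1} = 268435456.
Check values of n near the boundary:
  n = 75: C(75, 6) = 201359550; 201359550 < 268435456? YES
  n = 76: C(76, 6) = 218618940; 218618940 < 268435456? YES
  n = 77: C(77, 6) = 237093780; 237093780 < 268435456? YES
  n = 78: C(78, 6) = 256851595; 256851595 < 268435456? YES
  n = 79: C(79, 6) = 277962685; 277962685 < 268435456? NO
  n = 80: C(80, 6) = 300500200; 300500200 < 268435456? NO
The largest n with C(n, 6) < 268435456 is n = 78 (where E[X] = 256851595/268435456 ≈ 0.957). Hence R_4(6) > 78, i.e. R_4(6) ≥ 79.

Largest n = 78; hence R_4(6) > 78.


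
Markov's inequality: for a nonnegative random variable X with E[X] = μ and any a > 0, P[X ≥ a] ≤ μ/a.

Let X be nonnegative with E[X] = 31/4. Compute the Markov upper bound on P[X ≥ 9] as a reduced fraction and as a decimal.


μ = E[X] = 31/4, a = 9.
Markov: P[X ≥ 9] ≤ μ/a = (31/4)/9 = 31/36.
Numerically: ≈ 0.861.
(Since a = 9 > μ = 7.750, the bound 31/36 is < 1 and informative.)

P[X ≥ 9] ≤ 31/36 ≈ 0.861.
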